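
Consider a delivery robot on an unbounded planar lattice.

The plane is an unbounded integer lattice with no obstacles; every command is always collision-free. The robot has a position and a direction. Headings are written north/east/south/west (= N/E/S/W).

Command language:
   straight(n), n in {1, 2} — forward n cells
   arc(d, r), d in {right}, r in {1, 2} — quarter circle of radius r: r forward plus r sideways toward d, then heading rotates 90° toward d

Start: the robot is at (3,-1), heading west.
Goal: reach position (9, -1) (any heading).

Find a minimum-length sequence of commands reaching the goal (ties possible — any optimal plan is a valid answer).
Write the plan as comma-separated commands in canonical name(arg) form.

arc(right, 1), arc(right, 1), straight(2), straight(2), arc(right, 2)

begin: at (3,-1), heading west
t=1 arc(right, 1) ⇒ at (2,0), heading north
t=2 arc(right, 1) ⇒ at (3,1), heading east
t=3 straight(2) ⇒ at (5,1), heading east
t=4 straight(2) ⇒ at (7,1), heading east
t=5 arc(right, 2) ⇒ at (9,-1), heading south
minimal: 5 command(s), checked below 5.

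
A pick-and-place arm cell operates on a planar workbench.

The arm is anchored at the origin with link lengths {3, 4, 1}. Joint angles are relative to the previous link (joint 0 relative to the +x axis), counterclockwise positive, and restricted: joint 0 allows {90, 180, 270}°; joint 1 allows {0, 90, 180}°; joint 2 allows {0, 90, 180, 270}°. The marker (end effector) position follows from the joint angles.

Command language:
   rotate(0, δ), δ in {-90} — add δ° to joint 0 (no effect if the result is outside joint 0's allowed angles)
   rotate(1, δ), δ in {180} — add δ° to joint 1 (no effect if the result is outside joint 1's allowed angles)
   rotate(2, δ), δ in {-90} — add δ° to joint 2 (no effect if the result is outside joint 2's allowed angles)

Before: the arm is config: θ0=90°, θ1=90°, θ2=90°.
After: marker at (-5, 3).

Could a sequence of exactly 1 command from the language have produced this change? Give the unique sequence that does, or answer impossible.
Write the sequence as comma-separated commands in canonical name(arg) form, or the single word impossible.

rotate(2, -90)

initial: config: θ0=90°, θ1=90°, θ2=90°
step 1 (rotate(2, -90)): config: θ0=90°, θ1=90°, θ2=0°
no rival 1-sequence matches.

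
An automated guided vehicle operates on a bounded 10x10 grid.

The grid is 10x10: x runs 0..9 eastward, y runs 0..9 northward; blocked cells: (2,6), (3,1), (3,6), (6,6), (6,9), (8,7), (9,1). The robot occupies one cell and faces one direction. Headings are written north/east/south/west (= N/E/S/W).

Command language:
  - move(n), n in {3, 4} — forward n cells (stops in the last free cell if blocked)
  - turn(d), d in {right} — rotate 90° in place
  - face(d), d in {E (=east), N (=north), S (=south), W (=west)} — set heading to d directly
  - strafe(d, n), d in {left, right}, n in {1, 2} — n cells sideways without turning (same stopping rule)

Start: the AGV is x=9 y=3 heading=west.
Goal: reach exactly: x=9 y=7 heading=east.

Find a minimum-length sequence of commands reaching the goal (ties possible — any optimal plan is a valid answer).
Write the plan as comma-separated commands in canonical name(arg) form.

from: x=9 y=3 heading=west
1. strafe(right, 2) → x=9 y=5 heading=west
2. strafe(right, 2) → x=9 y=7 heading=west
3. face(E) → x=9 y=7 heading=east
shorter routes all fall short; 3 is best.

strafe(right, 2), strafe(right, 2), face(E)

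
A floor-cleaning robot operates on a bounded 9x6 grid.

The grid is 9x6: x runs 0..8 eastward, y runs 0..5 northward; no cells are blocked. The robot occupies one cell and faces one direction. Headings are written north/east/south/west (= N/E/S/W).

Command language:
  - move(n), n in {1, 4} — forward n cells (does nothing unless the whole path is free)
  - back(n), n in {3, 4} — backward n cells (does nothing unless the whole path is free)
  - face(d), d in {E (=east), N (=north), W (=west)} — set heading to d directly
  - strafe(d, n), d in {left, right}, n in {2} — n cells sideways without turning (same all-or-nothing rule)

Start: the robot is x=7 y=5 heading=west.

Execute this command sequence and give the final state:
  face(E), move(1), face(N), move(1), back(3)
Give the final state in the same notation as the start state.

x=8 y=2 heading=north

begin: x=7 y=5 heading=west
[1] after face(E): x=7 y=5 heading=east
[2] after move(1): x=8 y=5 heading=east
[3] after face(N): x=8 y=5 heading=north
[4] after move(1): x=8 y=5 heading=north
[5] after back(3): x=8 y=2 heading=north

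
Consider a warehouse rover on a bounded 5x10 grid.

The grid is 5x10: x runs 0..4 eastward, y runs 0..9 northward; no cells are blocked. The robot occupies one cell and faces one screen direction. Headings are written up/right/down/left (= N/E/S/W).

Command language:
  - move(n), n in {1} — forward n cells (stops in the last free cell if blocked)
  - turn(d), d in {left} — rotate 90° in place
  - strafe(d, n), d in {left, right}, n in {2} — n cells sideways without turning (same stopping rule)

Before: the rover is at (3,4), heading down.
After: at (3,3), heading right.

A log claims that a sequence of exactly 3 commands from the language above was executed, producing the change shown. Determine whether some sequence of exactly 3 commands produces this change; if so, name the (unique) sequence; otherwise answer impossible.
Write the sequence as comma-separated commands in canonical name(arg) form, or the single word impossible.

no 3-step route produces this change.

impossible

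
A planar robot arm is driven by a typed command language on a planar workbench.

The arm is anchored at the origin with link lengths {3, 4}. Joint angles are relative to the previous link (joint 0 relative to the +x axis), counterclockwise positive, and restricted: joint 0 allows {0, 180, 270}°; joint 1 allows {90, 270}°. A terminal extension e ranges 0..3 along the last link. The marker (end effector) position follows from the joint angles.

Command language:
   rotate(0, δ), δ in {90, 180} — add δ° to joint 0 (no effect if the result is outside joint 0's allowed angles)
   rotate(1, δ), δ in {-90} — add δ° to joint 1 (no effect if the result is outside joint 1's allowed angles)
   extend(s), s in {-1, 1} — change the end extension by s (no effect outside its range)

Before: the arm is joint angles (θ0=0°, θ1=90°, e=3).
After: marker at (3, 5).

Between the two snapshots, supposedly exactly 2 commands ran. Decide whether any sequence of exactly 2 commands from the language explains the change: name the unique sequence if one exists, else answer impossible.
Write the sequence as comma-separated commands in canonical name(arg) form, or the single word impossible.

extend(-1), extend(-1)

t0: joint angles (θ0=0°, θ1=90°, e=3)
[1] after extend(-1): joint angles (θ0=0°, θ1=90°, e=2)
[2] after extend(-1): joint angles (θ0=0°, θ1=90°, e=1)
no rival 2-sequence matches.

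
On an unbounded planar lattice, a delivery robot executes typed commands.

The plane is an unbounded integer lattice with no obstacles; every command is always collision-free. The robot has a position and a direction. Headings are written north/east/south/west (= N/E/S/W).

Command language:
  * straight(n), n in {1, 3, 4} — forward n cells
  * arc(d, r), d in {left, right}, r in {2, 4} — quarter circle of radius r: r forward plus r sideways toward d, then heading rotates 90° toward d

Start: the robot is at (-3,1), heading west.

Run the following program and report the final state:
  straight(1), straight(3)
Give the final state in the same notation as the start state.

at (-7,1), heading west

from: at (-3,1), heading west
[1] after straight(1): at (-4,1), heading west
[2] after straight(3): at (-7,1), heading west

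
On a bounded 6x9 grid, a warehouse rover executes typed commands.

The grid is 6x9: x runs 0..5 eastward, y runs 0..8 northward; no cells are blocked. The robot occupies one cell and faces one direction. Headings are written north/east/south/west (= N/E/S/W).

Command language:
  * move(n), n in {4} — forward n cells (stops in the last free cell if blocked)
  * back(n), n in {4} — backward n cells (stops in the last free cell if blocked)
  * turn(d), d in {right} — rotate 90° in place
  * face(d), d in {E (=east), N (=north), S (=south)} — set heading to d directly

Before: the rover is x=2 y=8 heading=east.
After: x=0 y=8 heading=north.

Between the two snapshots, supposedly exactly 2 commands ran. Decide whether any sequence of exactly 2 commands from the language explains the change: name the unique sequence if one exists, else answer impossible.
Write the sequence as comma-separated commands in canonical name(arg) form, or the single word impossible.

back(4), face(N)

key: running face(N) before back(4) would end elsewhere — order is forced
from: x=2 y=8 heading=east
t=1 back(4) ⇒ x=0 y=8 heading=east
t=2 face(N) ⇒ x=0 y=8 heading=north
no rival 2-sequence matches.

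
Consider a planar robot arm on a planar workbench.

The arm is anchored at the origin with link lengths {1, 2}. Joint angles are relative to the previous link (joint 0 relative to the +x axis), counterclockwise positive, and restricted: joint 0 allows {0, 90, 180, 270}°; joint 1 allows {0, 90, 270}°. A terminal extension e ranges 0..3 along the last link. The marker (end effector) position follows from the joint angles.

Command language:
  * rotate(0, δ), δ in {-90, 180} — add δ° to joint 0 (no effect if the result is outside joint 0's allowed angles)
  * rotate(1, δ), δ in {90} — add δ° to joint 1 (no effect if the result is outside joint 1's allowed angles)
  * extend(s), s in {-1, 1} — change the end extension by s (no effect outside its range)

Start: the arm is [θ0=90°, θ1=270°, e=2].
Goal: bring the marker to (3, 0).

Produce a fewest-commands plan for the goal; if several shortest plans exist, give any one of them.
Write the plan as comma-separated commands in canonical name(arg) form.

rotate(1, 90), rotate(0, -90), extend(-1), extend(-1)

from: [θ0=90°, θ1=270°, e=2]
[1] after rotate(1, 90): [θ0=90°, θ1=0°, e=2]
[2] after rotate(0, -90): [θ0=0°, θ1=0°, e=2]
[3] after extend(-1): [θ0=0°, θ1=0°, e=1]
[4] after extend(-1): [θ0=0°, θ1=0°, e=0]
no 3-step plan works, so 4 is optimal.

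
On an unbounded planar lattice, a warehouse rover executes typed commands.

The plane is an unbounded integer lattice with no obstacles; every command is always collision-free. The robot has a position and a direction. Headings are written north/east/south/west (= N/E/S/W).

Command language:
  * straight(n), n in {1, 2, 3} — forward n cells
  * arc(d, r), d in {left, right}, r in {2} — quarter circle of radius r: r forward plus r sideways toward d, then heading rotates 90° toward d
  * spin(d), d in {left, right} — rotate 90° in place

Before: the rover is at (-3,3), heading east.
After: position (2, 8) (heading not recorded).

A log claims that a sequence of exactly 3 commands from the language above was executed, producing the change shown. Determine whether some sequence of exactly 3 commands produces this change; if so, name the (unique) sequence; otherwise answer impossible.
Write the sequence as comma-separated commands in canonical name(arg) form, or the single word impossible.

start: at (-3,3), heading east
1. straight(3) → at (0,3), heading east
2. arc(left, 2) → at (2,5), heading north
3. straight(3) → at (2,8), heading north
uniquely the one of 343 3-step routes that fits.

straight(3), arc(left, 2), straight(3)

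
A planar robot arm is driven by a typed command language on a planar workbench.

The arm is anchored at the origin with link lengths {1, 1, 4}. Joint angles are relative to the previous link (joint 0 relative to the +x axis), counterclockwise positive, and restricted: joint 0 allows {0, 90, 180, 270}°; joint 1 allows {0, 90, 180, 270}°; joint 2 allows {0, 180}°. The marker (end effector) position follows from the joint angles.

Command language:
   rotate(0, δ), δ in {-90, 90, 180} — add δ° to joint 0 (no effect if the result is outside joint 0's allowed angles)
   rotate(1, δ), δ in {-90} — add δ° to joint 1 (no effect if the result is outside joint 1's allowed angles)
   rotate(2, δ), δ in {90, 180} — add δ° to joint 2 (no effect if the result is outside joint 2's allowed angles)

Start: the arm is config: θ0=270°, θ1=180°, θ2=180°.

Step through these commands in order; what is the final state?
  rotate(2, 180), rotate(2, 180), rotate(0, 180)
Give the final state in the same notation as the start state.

config: θ0=90°, θ1=180°, θ2=180°

initial: config: θ0=270°, θ1=180°, θ2=180°
step 1 (rotate(2, 180)): config: θ0=270°, θ1=180°, θ2=0°
step 2 (rotate(2, 180)): config: θ0=270°, θ1=180°, θ2=180°
step 3 (rotate(0, 180)): config: θ0=90°, θ1=180°, θ2=180°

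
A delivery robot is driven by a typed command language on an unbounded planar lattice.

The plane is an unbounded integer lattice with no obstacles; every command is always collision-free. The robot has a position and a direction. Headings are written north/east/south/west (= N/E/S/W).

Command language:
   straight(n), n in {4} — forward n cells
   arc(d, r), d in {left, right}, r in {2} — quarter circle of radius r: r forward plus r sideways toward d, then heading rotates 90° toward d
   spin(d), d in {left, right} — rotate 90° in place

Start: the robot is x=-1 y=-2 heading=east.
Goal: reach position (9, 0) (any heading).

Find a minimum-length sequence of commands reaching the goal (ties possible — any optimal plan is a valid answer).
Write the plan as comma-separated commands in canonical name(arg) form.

begin: x=-1 y=-2 heading=east
step 1 (straight(4)): x=3 y=-2 heading=east
step 2 (straight(4)): x=7 y=-2 heading=east
step 3 (arc(left, 2)): x=9 y=0 heading=north
minimal: 3 command(s), checked below 3.

straight(4), straight(4), arc(left, 2)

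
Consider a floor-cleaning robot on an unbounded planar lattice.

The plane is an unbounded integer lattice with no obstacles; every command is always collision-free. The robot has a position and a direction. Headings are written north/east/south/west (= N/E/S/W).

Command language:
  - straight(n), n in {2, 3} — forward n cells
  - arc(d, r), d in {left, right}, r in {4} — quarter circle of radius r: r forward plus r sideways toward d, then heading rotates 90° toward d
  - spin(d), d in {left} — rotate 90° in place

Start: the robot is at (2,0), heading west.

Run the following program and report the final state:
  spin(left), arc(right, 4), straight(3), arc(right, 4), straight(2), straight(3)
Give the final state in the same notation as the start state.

start: at (2,0), heading west
1. spin(left) → at (2,0), heading south
2. arc(right, 4) → at (-2,-4), heading west
3. straight(3) → at (-5,-4), heading west
4. arc(right, 4) → at (-9,0), heading north
5. straight(2) → at (-9,2), heading north
6. straight(3) → at (-9,5), heading north

at (-9,5), heading north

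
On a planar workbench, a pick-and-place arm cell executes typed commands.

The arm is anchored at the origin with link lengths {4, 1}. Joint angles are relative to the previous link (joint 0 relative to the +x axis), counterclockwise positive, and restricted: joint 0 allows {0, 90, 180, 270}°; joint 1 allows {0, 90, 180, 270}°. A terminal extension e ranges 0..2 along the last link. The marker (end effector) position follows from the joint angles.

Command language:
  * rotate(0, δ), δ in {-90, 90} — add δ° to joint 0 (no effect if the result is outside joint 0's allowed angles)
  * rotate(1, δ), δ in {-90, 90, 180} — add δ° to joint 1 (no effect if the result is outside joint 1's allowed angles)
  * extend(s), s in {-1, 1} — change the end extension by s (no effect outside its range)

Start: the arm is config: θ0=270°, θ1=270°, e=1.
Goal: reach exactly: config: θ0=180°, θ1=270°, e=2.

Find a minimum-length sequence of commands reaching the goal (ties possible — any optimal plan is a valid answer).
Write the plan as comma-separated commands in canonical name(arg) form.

start: config: θ0=270°, θ1=270°, e=1
t=1 rotate(0, -90) ⇒ config: θ0=180°, θ1=270°, e=1
t=2 extend(1) ⇒ config: θ0=180°, θ1=270°, e=2
nothing shorter than 2 reaches the goal.

rotate(0, -90), extend(1)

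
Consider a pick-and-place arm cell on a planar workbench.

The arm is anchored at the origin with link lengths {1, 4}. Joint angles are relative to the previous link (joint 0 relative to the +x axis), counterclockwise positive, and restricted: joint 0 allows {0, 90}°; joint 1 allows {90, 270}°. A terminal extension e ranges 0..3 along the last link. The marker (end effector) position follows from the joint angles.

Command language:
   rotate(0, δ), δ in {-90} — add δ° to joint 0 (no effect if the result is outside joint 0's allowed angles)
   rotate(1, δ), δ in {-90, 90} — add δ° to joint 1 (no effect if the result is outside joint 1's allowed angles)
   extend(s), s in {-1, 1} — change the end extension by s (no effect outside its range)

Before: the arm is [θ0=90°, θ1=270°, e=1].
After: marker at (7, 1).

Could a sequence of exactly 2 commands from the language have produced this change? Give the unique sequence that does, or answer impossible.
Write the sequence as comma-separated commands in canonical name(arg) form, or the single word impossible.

extend(1), extend(1)

begin: [θ0=90°, θ1=270°, e=1]
[1] after extend(1): [θ0=90°, θ1=270°, e=2]
[2] after extend(1): [θ0=90°, θ1=270°, e=3]
no rival 2-sequence matches.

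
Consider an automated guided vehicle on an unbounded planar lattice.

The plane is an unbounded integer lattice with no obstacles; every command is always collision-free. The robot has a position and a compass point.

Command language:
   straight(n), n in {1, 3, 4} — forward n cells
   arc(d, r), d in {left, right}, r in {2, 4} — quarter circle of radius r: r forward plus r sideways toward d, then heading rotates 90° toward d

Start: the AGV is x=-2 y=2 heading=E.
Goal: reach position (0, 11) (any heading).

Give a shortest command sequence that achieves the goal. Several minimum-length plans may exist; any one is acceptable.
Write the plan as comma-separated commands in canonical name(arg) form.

start: x=-2 y=2 heading=E
1. arc(left, 2) → x=0 y=4 heading=N
2. straight(3) → x=0 y=7 heading=N
3. straight(4) → x=0 y=11 heading=N
no 2-step plan works, so 3 is optimal.

arc(left, 2), straight(3), straight(4)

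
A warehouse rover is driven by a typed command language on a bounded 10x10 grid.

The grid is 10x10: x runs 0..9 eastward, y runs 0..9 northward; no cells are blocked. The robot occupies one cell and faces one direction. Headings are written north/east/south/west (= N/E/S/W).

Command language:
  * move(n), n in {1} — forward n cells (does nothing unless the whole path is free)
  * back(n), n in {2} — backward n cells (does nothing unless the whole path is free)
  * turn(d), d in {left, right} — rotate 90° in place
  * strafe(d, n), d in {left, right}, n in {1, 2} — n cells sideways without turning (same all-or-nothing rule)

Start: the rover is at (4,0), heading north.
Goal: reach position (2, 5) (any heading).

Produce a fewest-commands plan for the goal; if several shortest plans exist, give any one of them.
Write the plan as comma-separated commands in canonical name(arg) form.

begin: at (4,0), heading north
1. turn(right) → at (4,0), heading east
2. back(2) → at (2,0), heading east
3. strafe(left, 1) → at (2,1), heading east
4. strafe(left, 2) → at (2,3), heading east
5. strafe(left, 2) → at (2,5), heading east
nothing shorter than 5 reaches the goal.

turn(right), back(2), strafe(left, 1), strafe(left, 2), strafe(left, 2)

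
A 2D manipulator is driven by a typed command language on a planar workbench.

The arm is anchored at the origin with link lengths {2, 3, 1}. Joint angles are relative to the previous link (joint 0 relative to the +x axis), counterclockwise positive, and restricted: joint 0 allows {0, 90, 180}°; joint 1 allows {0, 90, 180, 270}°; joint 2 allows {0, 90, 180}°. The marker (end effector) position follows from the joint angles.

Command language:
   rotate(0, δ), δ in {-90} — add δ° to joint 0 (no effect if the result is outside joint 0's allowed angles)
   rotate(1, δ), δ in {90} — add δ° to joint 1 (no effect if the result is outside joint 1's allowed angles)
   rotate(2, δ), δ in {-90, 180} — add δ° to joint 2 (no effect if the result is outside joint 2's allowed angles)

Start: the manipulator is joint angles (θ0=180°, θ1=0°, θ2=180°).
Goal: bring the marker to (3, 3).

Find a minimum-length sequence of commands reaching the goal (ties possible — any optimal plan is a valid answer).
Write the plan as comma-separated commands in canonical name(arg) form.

t0: joint angles (θ0=180°, θ1=0°, θ2=180°)
t=1 rotate(0, -90) ⇒ joint angles (θ0=90°, θ1=0°, θ2=180°)
t=2 rotate(2, -90) ⇒ joint angles (θ0=90°, θ1=0°, θ2=90°)
t=3 rotate(1, 90) ⇒ joint angles (θ0=90°, θ1=90°, θ2=90°)
t=4 rotate(1, 90) ⇒ joint angles (θ0=90°, θ1=180°, θ2=90°)
t=5 rotate(1, 90) ⇒ joint angles (θ0=90°, θ1=270°, θ2=90°)
shorter routes all fall short; 5 is best.

rotate(0, -90), rotate(2, -90), rotate(1, 90), rotate(1, 90), rotate(1, 90)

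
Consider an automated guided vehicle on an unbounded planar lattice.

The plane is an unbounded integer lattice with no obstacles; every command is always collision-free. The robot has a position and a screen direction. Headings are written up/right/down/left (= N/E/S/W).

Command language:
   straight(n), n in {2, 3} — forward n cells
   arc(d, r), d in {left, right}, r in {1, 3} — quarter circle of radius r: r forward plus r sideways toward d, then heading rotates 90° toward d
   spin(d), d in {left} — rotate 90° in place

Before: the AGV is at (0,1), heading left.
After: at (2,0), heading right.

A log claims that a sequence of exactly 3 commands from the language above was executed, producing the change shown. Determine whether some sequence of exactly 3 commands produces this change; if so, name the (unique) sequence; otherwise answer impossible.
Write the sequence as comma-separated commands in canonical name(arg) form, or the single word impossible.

arc(left, 1), spin(left), straight(3)

key: order matters: swapping arc(left, 1) and straight(3) lands elsewhere
start: at (0,1), heading left
[1] after arc(left, 1): at (-1,0), heading down
[2] after spin(left): at (-1,0), heading right
[3] after straight(3): at (2,0), heading right
no other 3-command option fits: unique.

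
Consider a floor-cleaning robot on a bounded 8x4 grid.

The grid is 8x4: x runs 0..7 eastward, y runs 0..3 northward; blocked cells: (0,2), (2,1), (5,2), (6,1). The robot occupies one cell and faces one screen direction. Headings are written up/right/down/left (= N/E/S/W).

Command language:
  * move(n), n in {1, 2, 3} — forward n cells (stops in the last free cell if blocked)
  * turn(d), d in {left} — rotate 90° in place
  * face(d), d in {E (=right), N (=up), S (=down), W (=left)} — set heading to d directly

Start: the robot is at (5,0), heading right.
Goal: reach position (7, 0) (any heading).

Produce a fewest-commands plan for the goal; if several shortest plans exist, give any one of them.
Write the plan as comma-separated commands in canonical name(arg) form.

start: at (5,0), heading right
step 1 (move(3)): at (7,0), heading right
minimal: 1 command(s), checked below 1.

move(3)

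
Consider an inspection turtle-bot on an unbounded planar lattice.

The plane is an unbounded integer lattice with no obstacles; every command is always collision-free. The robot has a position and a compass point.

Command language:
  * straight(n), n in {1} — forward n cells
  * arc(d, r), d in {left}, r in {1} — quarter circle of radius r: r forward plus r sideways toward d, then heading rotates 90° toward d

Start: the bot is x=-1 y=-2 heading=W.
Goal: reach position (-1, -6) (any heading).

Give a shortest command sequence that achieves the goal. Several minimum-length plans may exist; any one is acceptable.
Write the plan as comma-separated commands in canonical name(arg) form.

arc(left, 1), straight(1), straight(1), arc(left, 1)

t0: x=-1 y=-2 heading=W
1. arc(left, 1) → x=-2 y=-3 heading=S
2. straight(1) → x=-2 y=-4 heading=S
3. straight(1) → x=-2 y=-5 heading=S
4. arc(left, 1) → x=-1 y=-6 heading=E
shorter routes all fall short; 4 is best.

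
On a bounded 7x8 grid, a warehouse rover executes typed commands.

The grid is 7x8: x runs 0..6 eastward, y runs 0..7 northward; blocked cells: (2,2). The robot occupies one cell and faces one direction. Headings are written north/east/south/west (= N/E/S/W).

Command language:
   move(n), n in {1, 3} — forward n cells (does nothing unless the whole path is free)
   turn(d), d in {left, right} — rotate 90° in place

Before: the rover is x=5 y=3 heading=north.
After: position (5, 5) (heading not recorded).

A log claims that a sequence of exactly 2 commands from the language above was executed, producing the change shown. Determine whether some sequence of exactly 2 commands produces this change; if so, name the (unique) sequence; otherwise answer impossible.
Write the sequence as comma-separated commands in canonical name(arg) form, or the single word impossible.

move(1), move(1)

t0: x=5 y=3 heading=north
t=1 move(1) ⇒ x=5 y=4 heading=north
t=2 move(1) ⇒ x=5 y=5 heading=north
all 16 alternatives checked — unique.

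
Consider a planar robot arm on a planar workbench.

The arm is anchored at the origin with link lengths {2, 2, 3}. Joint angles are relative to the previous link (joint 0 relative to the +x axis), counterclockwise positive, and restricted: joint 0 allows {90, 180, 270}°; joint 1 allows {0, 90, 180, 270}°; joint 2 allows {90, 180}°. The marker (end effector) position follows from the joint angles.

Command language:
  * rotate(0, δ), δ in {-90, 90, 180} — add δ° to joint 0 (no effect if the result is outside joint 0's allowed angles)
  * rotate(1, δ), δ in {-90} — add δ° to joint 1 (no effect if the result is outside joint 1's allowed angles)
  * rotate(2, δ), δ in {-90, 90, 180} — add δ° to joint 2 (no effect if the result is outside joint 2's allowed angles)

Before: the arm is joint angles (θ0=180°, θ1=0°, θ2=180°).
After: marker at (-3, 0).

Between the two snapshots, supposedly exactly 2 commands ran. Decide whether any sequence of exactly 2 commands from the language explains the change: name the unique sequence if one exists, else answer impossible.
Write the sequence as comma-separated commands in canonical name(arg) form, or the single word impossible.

start: joint angles (θ0=180°, θ1=0°, θ2=180°)
[1] after rotate(1, -90): joint angles (θ0=180°, θ1=270°, θ2=180°)
[2] after rotate(1, -90): joint angles (θ0=180°, θ1=180°, θ2=180°)
all 49 alternatives checked — unique.

rotate(1, -90), rotate(1, -90)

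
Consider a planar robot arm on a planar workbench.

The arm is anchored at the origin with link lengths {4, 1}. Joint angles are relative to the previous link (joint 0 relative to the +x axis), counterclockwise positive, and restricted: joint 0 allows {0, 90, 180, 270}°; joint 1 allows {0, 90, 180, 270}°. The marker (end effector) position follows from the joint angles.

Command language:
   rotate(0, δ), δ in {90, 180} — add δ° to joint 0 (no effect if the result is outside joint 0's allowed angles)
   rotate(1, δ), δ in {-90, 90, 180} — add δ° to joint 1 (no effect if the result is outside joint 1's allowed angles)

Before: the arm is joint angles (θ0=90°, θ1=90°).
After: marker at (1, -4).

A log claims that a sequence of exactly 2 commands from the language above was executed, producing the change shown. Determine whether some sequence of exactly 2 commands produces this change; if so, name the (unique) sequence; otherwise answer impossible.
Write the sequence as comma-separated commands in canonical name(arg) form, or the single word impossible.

rotate(0, 90), rotate(0, 90)

initial: joint angles (θ0=90°, θ1=90°)
[1] after rotate(0, 90): joint angles (θ0=180°, θ1=90°)
[2] after rotate(0, 90): joint angles (θ0=270°, θ1=90°)
no other 2-command option fits: unique.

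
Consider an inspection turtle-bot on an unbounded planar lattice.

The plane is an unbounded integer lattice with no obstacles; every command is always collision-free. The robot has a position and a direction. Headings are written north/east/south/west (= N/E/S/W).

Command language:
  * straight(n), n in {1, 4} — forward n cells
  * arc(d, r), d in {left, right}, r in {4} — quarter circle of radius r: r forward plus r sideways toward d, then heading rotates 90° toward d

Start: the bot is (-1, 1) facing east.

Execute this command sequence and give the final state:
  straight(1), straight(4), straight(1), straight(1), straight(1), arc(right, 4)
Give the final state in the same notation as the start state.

begin: (-1, 1) facing east
t=1 straight(1) ⇒ (0, 1) facing east
t=2 straight(4) ⇒ (4, 1) facing east
t=3 straight(1) ⇒ (5, 1) facing east
t=4 straight(1) ⇒ (6, 1) facing east
t=5 straight(1) ⇒ (7, 1) facing east
t=6 arc(right, 4) ⇒ (11, -3) facing south

(11, -3) facing south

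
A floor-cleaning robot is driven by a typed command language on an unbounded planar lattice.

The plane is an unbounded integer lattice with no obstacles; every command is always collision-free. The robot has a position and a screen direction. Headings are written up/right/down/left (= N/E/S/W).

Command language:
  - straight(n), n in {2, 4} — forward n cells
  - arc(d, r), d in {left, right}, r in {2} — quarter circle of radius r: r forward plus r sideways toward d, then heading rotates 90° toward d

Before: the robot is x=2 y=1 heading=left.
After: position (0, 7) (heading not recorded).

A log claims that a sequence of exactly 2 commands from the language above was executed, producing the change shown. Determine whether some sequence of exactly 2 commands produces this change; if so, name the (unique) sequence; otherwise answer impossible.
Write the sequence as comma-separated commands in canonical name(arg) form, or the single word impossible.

arc(right, 2), straight(4)

key: running straight(4) before arc(right, 2) would end elsewhere — order is forced
t0: x=2 y=1 heading=left
[1] after arc(right, 2): x=0 y=3 heading=up
[2] after straight(4): x=0 y=7 heading=up
no other 2-command option fits: unique.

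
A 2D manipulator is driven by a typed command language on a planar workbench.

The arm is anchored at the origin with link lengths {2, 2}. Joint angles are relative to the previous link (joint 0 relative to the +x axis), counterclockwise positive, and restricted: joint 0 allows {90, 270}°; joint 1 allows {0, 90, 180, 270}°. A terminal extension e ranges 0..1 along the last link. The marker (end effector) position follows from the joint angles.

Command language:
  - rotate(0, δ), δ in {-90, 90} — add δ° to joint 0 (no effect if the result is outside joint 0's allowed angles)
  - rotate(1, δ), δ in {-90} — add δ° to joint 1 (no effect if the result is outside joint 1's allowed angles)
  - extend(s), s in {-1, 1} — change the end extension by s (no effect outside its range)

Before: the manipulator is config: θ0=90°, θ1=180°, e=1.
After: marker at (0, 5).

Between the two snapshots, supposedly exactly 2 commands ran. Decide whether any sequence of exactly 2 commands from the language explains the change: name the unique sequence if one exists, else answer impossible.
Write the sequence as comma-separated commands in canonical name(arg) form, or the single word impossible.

initial: config: θ0=90°, θ1=180°, e=1
[1] after rotate(1, -90): config: θ0=90°, θ1=90°, e=1
[2] after rotate(1, -90): config: θ0=90°, θ1=0°, e=1
no rival 2-sequence matches.

rotate(1, -90), rotate(1, -90)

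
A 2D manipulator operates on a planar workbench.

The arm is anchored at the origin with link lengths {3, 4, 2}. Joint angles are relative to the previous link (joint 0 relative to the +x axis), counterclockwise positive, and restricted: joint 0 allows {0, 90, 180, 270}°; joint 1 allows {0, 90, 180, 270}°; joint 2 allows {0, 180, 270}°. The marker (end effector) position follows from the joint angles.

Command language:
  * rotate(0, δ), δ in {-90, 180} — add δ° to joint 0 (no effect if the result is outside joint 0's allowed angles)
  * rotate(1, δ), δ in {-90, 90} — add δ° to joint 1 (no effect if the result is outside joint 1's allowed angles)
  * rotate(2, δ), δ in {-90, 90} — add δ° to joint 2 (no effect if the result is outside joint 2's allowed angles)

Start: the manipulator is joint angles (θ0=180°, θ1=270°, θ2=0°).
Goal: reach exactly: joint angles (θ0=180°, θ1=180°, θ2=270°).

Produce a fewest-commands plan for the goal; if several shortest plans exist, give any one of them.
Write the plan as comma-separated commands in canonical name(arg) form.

rotate(1, -90), rotate(2, -90)

start: joint angles (θ0=180°, θ1=270°, θ2=0°)
1. rotate(1, -90) → joint angles (θ0=180°, θ1=180°, θ2=0°)
2. rotate(2, -90) → joint angles (θ0=180°, θ1=180°, θ2=270°)
no 1-step plan works, so 2 is optimal.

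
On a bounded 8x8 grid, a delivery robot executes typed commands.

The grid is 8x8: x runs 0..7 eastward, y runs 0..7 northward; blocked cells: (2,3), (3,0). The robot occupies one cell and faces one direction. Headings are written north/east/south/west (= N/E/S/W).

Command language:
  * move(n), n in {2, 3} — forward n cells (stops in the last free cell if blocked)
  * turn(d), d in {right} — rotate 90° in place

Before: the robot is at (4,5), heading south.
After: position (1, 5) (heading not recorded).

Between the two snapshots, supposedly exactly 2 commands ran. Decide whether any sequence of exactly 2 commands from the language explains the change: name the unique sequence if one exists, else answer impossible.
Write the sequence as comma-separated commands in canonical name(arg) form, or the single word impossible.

key: order matters: swapping turn(right) and move(3) lands elsewhere
begin: at (4,5), heading south
[1] after turn(right): at (4,5), heading west
[2] after move(3): at (1,5), heading west
all 9 alternatives checked — unique.

turn(right), move(3)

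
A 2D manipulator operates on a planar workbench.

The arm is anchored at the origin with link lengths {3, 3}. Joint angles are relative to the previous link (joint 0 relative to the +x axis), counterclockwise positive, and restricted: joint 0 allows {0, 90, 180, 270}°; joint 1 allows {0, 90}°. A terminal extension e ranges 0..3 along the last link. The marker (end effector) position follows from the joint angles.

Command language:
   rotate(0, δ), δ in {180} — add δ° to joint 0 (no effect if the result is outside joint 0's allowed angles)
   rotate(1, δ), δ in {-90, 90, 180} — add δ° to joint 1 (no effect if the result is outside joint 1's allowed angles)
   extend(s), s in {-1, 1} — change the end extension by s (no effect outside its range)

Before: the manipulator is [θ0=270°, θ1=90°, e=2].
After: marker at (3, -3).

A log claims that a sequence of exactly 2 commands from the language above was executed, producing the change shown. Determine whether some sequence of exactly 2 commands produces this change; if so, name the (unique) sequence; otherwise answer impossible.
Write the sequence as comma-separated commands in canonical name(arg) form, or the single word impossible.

extend(-1), extend(-1)

start: [θ0=270°, θ1=90°, e=2]
step 1 (extend(-1)): [θ0=270°, θ1=90°, e=1]
step 2 (extend(-1)): [θ0=270°, θ1=90°, e=0]
no rival 2-sequence matches.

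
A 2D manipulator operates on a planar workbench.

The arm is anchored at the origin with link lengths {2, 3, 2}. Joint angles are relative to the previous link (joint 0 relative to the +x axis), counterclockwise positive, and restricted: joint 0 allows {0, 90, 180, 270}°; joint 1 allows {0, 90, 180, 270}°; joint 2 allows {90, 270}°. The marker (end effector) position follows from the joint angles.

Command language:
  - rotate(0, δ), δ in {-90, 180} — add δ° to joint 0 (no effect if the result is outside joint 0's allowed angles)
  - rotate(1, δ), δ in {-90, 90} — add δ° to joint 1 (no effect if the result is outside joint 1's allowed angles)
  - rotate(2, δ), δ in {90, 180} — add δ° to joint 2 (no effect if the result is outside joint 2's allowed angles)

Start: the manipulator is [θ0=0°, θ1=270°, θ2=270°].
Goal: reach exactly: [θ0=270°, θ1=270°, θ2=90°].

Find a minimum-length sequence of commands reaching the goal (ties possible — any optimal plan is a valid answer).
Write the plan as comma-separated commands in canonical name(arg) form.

rotate(0, -90), rotate(2, 180)

start: [θ0=0°, θ1=270°, θ2=270°]
[1] after rotate(0, -90): [θ0=270°, θ1=270°, θ2=270°]
[2] after rotate(2, 180): [θ0=270°, θ1=270°, θ2=90°]
nothing shorter than 2 reaches the goal.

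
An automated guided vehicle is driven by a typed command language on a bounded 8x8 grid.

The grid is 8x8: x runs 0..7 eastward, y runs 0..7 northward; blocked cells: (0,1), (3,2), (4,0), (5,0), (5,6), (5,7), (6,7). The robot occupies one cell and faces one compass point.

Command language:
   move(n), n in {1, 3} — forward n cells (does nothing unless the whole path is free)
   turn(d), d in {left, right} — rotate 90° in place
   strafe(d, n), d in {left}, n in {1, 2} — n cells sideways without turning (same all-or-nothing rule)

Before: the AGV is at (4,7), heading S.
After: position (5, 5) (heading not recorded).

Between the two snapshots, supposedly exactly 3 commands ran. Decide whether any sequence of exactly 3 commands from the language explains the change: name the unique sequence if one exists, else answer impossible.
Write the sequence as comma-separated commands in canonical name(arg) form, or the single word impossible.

key: order matters: swapping move(1) and strafe(left, 1) lands elsewhere
start: at (4,7), heading S
t=1 move(1) ⇒ at (4,6), heading S
t=2 move(1) ⇒ at (4,5), heading S
t=3 strafe(left, 1) ⇒ at (5,5), heading S
no rival 3-sequence matches.

move(1), move(1), strafe(left, 1)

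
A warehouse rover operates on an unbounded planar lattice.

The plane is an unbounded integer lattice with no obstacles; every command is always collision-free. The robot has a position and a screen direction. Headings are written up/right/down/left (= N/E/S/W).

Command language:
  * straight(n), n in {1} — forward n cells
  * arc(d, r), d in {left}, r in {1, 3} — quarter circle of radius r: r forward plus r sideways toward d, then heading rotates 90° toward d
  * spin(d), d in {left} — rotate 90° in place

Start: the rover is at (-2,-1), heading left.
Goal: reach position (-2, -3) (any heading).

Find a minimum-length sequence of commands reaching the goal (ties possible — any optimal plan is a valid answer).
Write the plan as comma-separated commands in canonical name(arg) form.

begin: at (-2,-1), heading left
t=1 arc(left, 1) ⇒ at (-3,-2), heading down
t=2 arc(left, 1) ⇒ at (-2,-3), heading right
nothing shorter than 2 reaches the goal.

arc(left, 1), arc(left, 1)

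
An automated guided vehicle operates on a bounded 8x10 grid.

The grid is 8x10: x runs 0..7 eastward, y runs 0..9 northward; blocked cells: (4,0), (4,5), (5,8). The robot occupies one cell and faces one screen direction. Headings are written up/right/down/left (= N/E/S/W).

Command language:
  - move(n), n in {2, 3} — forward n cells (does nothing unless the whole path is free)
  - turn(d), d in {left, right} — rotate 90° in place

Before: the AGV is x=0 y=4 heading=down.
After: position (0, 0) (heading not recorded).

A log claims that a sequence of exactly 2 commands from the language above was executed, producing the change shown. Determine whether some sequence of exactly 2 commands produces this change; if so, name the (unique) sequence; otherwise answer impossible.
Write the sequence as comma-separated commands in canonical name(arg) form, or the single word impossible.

initial: x=0 y=4 heading=down
step 1 (move(2)): x=0 y=2 heading=down
step 2 (move(2)): x=0 y=0 heading=down
all 16 alternatives checked — unique.

move(2), move(2)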